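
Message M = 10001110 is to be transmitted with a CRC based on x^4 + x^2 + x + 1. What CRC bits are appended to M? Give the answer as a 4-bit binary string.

Append 4 zeros: 100011100000. Divide by 10111 (XOR where the leading bit is 1):
  pos 0: 10001 XOR 10111 = 00110
  pos 2: 11011 XOR 10111 = 01100
  pos 3: 11000 XOR 10111 = 01111
  pos 4: 11110 XOR 10111 = 01001
  pos 5: 10010 XOR 10111 = 00101
  pos 7: 10100 XOR 10111 = 00011
Remainder (last 4 bits) = 0011. This is the CRC / FCS.

0011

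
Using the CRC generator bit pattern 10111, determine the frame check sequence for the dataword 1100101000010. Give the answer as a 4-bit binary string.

1110

Append 4 zeros: 11001010000100000. Divide by 10111 (XOR where the leading bit is 1):
  pos 0: 11001 XOR 10111 = 01110
  pos 1: 11100 XOR 10111 = 01011
  pos 2: 10111 XOR 10111 = 00000
  pos 11: 10000 XOR 10111 = 00111
Remainder (last 4 bits) = 1110. This is the CRC / FCS.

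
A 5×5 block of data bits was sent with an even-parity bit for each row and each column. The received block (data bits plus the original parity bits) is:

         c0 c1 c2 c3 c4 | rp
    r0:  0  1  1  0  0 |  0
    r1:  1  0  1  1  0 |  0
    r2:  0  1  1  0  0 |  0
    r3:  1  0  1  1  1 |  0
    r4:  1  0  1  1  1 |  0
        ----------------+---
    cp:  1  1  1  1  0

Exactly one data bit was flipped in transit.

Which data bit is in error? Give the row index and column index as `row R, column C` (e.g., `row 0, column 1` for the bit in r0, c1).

Recompute each row's even parity and compare to rp:
  r0: data parity 0, sent rp 0 → ok
  r1: data parity 1, sent rp 0 → mismatch
  r2: data parity 0, sent rp 0 → ok
  r3: data parity 0, sent rp 0 → ok
  r4: data parity 0, sent rp 0 → ok
Recompute each column's even parity and compare to cp:
  c0: data parity 1, sent cp 1 → ok
  c1: data parity 0, sent cp 1 → mismatch
  c2: data parity 1, sent cp 1 → ok
  c3: data parity 1, sent cp 1 → ok
  c4: data parity 0, sent cp 0 → ok
Exactly one row (r1) and one column (c1) fail → the flipped bit is at their intersection.

row 1, column 1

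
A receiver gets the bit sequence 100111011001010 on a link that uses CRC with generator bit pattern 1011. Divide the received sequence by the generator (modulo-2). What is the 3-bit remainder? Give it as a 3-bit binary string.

Modulo-2 division of 100111011001010 by 1011:
  pos 0: 1001 XOR 1011 = 0010
  pos 2: 1011 XOR 1011 = 0000
  pos 7: 1100 XOR 1011 = 0111
  pos 8: 1111 XOR 1011 = 0100
  pos 9: 1000 XOR 1011 = 0011
  pos 11: 1110 XOR 1011 = 0101
Remainder = 101 (nonzero — an error is detected).

101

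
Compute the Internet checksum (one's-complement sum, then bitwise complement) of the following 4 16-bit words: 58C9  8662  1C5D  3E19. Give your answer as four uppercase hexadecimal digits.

One's-complement addition (fold any carry out of bit 15 back into bit 0):
  0x58C9 + 0x8662 = 0x0DF2B
  0xDF2B + 0x1C5D = 0x0FB88
  0xFB88 + 0x3E19 = 0x139A1 → wrap carry → 0x39A2
One's-complement sum = 0x39A2.
Checksum = ~0x39A2 & 0xFFFF = 0xC65D.

C65D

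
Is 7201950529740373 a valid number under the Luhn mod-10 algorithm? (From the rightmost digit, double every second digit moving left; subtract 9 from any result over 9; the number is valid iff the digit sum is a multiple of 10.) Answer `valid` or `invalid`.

From the right, keep odd positions and double even positions (subtract 9 from any doubled value over 9):
  doubled (positions 2,4,...): 5 0 5 4 0 9 0 5 → sum 28
  kept (positions 1,3,...): 3 3 4 9 5 5 1 2 → sum 32
Total = 60.
60 mod 10 = 0, so the number is valid.

valid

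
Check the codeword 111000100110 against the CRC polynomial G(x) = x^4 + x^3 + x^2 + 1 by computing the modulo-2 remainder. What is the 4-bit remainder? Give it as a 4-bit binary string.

0000

Modulo-2 division of 111000100110 by 11101:
  pos 0: 11100 XOR 11101 = 00001
  pos 4: 10100 XOR 11101 = 01001
  pos 5: 10011 XOR 11101 = 01110
  pos 6: 11101 XOR 11101 = 00000
Remainder = 0000 (zero — the frame passes the CRC check).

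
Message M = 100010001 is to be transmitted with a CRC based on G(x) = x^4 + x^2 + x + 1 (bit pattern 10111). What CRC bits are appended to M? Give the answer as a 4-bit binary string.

Append 4 zeros: 1000100010000. Divide by 10111 (XOR where the leading bit is 1):
  pos 0: 10001 XOR 10111 = 00110
  pos 2: 11000 XOR 10111 = 01111
  pos 3: 11110 XOR 10111 = 01001
  pos 4: 10011 XOR 10111 = 00100
  pos 6: 10000 XOR 10111 = 00111
  pos 8: 11100 XOR 10111 = 01011
Remainder (last 4 bits) = 1011. This is the CRC / FCS.

1011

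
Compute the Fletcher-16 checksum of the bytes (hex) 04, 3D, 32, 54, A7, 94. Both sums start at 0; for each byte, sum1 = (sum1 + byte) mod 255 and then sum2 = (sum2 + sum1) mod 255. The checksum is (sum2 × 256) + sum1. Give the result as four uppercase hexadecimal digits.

F304

Running sums (mod 255):
  after byte 0 (04): sum1=4, sum2=4
  after byte 1 (3D): sum1=65, sum2=69
  after byte 2 (32): sum1=115, sum2=184
  after byte 3 (54): sum1=199, sum2=128
  after byte 4 (A7): sum1=111, sum2=239
  after byte 5 (94): sum1=4, sum2=243
Checksum = sum2·256 + sum1 = 243·256 + 4 = 62212 = 0xF304.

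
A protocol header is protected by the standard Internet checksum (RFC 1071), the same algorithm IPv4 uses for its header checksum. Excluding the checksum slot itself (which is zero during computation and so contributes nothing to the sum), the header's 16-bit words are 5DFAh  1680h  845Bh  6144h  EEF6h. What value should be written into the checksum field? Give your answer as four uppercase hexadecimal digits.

One's-complement addition (fold any carry out of bit 15 back into bit 0):
  0x5DFA + 0x1680 = 0x0747A
  0x747A + 0x845B = 0x0F8D5
  0xF8D5 + 0x6144 = 0x15A19 → wrap carry → 0x5A1A
  0x5A1A + 0xEEF6 = 0x14910 → wrap carry → 0x4911
One's-complement sum = 0x4911.
Checksum = ~0x4911 & 0xFFFF = 0xB6EE.

B6EE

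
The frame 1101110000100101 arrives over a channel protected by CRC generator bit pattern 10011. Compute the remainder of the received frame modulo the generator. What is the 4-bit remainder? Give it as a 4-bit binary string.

1101

Modulo-2 division of 1101110000100101 by 10011:
  pos 0: 11011 XOR 10011 = 01000
  pos 1: 10001 XOR 10011 = 00010
  pos 4: 10000 XOR 10011 = 00011
  pos 7: 11010 XOR 10011 = 01001
  pos 8: 10010 XOR 10011 = 00001
Remainder = 1101 (nonzero — an error is detected).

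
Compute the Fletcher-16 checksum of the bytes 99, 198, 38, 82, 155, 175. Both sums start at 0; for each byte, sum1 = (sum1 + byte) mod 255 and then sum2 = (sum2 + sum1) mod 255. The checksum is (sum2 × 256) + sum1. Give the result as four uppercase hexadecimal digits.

ACED

Running sums (mod 255):
  after byte 0 (99): sum1=99, sum2=99
  after byte 1 (198): sum1=42, sum2=141
  after byte 2 (38): sum1=80, sum2=221
  after byte 3 (82): sum1=162, sum2=128
  after byte 4 (155): sum1=62, sum2=190
  after byte 5 (175): sum1=237, sum2=172
Checksum = sum2·256 + sum1 = 172·256 + 237 = 44269 = 0xACED.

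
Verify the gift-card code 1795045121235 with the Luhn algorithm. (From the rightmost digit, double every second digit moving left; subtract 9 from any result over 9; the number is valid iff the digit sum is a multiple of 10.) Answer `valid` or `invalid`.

invalid

From the right, keep odd positions and double even positions (subtract 9 from any doubled value over 9):
  doubled (positions 2,4,...): 6 2 2 8 1 5 → sum 24
  kept (positions 1,3,...): 5 2 2 5 0 9 1 → sum 24
Total = 48.
48 mod 10 = 8, so the number is invalid.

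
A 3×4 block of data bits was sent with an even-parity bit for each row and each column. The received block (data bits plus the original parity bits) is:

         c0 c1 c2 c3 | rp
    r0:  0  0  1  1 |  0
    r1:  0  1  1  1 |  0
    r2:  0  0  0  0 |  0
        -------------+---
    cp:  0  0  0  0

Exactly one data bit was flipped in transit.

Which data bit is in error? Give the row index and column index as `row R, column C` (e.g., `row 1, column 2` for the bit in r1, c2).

row 1, column 1

Recompute each row's even parity and compare to rp:
  r0: data parity 0, sent rp 0 → ok
  r1: data parity 1, sent rp 0 → mismatch
  r2: data parity 0, sent rp 0 → ok
Recompute each column's even parity and compare to cp:
  c0: data parity 0, sent cp 0 → ok
  c1: data parity 1, sent cp 0 → mismatch
  c2: data parity 0, sent cp 0 → ok
  c3: data parity 0, sent cp 0 → ok
Exactly one row (r1) and one column (c1) fail → the flipped bit is at their intersection.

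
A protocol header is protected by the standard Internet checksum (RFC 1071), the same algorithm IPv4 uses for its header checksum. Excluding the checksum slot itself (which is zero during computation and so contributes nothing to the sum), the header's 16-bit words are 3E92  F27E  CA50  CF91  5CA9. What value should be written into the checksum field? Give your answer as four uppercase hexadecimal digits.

One's-complement addition (fold any carry out of bit 15 back into bit 0):
  0x3E92 + 0xF27E = 0x13110 → wrap carry → 0x3111
  0x3111 + 0xCA50 = 0x0FB61
  0xFB61 + 0xCF91 = 0x1CAF2 → wrap carry → 0xCAF3
  0xCAF3 + 0x5CA9 = 0x1279C → wrap carry → 0x279D
One's-complement sum = 0x279D.
Checksum = ~0x279D & 0xFFFF = 0xD862.

D862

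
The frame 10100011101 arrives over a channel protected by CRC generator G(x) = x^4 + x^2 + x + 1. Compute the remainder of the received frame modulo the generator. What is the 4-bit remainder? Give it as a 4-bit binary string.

Modulo-2 division of 10100011101 by 10111:
  pos 0: 10100 XOR 10111 = 00011
  pos 3: 11011 XOR 10111 = 01100
  pos 4: 11001 XOR 10111 = 01110
  pos 5: 11100 XOR 10111 = 01011
  pos 6: 10111 XOR 10111 = 00000
Remainder = 0000 (zero — the frame passes the CRC check).

0000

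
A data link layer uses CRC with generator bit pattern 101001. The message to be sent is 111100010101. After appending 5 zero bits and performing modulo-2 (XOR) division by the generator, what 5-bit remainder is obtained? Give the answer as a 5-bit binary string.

Append 5 zeros: 11110001010100000. Divide by 101001 (XOR where the leading bit is 1):
  pos 0: 111100 XOR 101001 = 010101
  pos 1: 101010 XOR 101001 = 000011
  pos 5: 111010 XOR 101001 = 010011
  pos 6: 100111 XOR 101001 = 001110
  pos 8: 111000 XOR 101001 = 010001
  pos 9: 100010 XOR 101001 = 001011
  pos 11: 101100 XOR 101001 = 000101
Remainder (last 5 bits) = 00101. This is the CRC / FCS.

00101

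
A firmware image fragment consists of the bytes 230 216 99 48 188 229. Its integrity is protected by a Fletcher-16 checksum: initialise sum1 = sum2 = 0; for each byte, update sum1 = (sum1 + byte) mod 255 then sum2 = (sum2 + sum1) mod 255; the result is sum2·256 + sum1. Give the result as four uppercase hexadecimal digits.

Running sums (mod 255):
  after byte 0 (230): sum1=230, sum2=230
  after byte 1 (216): sum1=191, sum2=166
  after byte 2 (99): sum1=35, sum2=201
  after byte 3 (48): sum1=83, sum2=29
  after byte 4 (188): sum1=16, sum2=45
  after byte 5 (229): sum1=245, sum2=35
Checksum = sum2·256 + sum1 = 35·256 + 245 = 9205 = 0x23F5.

23F5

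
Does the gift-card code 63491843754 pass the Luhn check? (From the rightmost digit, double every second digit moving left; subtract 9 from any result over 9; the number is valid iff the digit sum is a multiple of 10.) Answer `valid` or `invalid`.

From the right, keep odd positions and double even positions (subtract 9 from any doubled value over 9):
  doubled (positions 2,4,...): 1 6 7 9 6 → sum 29
  kept (positions 1,3,...): 4 7 4 1 4 6 → sum 26
Total = 55.
55 mod 10 = 5, so the number is invalid.

invalid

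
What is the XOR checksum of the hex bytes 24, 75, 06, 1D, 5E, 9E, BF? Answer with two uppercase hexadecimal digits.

35

XOR the bytes together:
  start with 0x24
  0x24 ⊕ 0x75 = 0x51
  0x51 ⊕ 0x06 = 0x57
  0x57 ⊕ 0x1D = 0x4A
  0x4A ⊕ 0x5E = 0x14
  0x14 ⊕ 0x9E = 0x8A
  0x8A ⊕ 0xBF = 0x35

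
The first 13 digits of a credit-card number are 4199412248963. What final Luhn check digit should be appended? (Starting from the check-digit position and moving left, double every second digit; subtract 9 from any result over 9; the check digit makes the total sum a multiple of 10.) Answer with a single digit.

Partial digits right→left: 3 6 9 8 4 2 2 1 4 9 9 1 4
Double every second digit counting from the check-digit position (so the 1st, 3rd, 5th, ... of the partial from the right).
  doubled (with −9 where >9): 6 9 8 4 8 9 8 → sum 52
  kept as-is: 6 8 2 1 9 1 → sum 27
Total = 52 + 27 = 79.
Check digit = (10 − (79 mod 10)) mod 10 = 1.

1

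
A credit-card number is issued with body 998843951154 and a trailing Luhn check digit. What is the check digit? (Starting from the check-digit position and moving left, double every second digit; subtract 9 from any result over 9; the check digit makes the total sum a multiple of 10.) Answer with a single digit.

Partial digits right→left: 4 5 1 1 5 9 3 4 8 8 9 9
Double every second digit counting from the check-digit position (so the 1st, 3rd, 5th, ... of the partial from the right).
  doubled (with −9 where >9): 8 2 1 6 7 9 → sum 33
  kept as-is: 5 1 9 4 8 9 → sum 36
Total = 33 + 36 = 69.
Check digit = (10 − (69 mod 10)) mod 10 = 1.

1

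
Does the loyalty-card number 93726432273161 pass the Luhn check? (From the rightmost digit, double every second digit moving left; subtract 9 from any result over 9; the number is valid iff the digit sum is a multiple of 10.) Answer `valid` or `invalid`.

invalid

From the right, keep odd positions and double even positions (subtract 9 from any doubled value over 9):
  doubled (positions 2,4,...): 3 6 4 6 3 5 9 → sum 36
  kept (positions 1,3,...): 1 1 7 2 4 2 3 → sum 20
Total = 56.
56 mod 10 = 6, so the number is invalid.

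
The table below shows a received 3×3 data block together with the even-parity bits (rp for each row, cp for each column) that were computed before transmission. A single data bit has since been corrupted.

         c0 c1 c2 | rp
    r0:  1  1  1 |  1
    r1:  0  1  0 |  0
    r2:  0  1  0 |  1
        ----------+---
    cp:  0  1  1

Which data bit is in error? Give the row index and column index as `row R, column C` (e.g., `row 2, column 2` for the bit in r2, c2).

Recompute each row's even parity and compare to rp:
  r0: data parity 1, sent rp 1 → ok
  r1: data parity 1, sent rp 0 → mismatch
  r2: data parity 1, sent rp 1 → ok
Recompute each column's even parity and compare to cp:
  c0: data parity 1, sent cp 0 → mismatch
  c1: data parity 1, sent cp 1 → ok
  c2: data parity 1, sent cp 1 → ok
Exactly one row (r1) and one column (c0) fail → the flipped bit is at their intersection.

row 1, column 0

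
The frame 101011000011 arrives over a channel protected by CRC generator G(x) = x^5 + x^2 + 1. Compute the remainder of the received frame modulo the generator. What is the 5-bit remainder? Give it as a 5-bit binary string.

00000

Modulo-2 division of 101011000011 by 100101:
  pos 0: 101011 XOR 100101 = 001110
  pos 2: 111000 XOR 100101 = 011101
  pos 3: 111010 XOR 100101 = 011111
  pos 4: 111110 XOR 100101 = 011011
  pos 5: 110111 XOR 100101 = 010010
  pos 6: 100101 XOR 100101 = 000000
Remainder = 00000 (zero — the frame passes the CRC check).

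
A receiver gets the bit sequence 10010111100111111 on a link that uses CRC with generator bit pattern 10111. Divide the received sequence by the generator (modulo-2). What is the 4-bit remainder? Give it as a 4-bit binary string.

Modulo-2 division of 10010111100111111 by 10111:
  pos 0: 10010 XOR 10111 = 00101
  pos 2: 10111 XOR 10111 = 00000
  pos 7: 11001 XOR 10111 = 01110
  pos 8: 11101 XOR 10111 = 01010
  pos 9: 10101 XOR 10111 = 00010
  pos 12: 10111 XOR 10111 = 00000
Remainder = 0000 (zero — the frame passes the CRC check).

0000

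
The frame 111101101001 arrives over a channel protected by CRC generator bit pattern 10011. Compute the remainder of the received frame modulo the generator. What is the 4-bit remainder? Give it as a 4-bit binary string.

0101

Modulo-2 division of 111101101001 by 10011:
  pos 0: 11110 XOR 10011 = 01101
  pos 1: 11011 XOR 10011 = 01000
  pos 2: 10001 XOR 10011 = 00010
  pos 5: 10010 XOR 10011 = 00001
Remainder = 0101 (nonzero — an error is detected).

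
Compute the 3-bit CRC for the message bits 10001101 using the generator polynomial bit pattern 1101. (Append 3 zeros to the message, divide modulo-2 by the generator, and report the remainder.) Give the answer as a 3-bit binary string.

101

Append 3 zeros: 10001101000. Divide by 1101 (XOR where the leading bit is 1):
  pos 0: 1000 XOR 1101 = 0101
  pos 1: 1011 XOR 1101 = 0110
  pos 2: 1101 XOR 1101 = 0000
  pos 7: 1000 XOR 1101 = 0101
Remainder (last 3 bits) = 101. This is the CRC / FCS.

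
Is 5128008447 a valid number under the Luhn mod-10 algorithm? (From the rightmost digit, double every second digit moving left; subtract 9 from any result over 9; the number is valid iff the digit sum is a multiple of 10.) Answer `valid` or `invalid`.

valid

From the right, keep odd positions and double even positions (subtract 9 from any doubled value over 9):
  doubled (positions 2,4,...): 8 7 0 4 1 → sum 20
  kept (positions 1,3,...): 7 4 0 8 1 → sum 20
Total = 40.
40 mod 10 = 0, so the number is valid.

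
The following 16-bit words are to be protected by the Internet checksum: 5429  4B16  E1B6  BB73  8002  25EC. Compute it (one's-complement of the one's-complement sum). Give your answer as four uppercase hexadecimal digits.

1DA7

One's-complement addition (fold any carry out of bit 15 back into bit 0):
  0x5429 + 0x4B16 = 0x09F3F
  0x9F3F + 0xE1B6 = 0x180F5 → wrap carry → 0x80F6
  0x80F6 + 0xBB73 = 0x13C69 → wrap carry → 0x3C6A
  0x3C6A + 0x8002 = 0x0BC6C
  0xBC6C + 0x25EC = 0x0E258
One's-complement sum = 0xE258.
Checksum = ~0xE258 & 0xFFFF = 0x1DA7.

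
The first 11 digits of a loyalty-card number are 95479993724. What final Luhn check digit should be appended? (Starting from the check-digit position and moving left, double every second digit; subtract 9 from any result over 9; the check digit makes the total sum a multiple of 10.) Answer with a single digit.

Partial digits right→left: 4 2 7 3 9 9 9 7 4 5 9
Double every second digit counting from the check-digit position (so the 1st, 3rd, 5th, ... of the partial from the right).
  doubled (with −9 where >9): 8 5 9 9 8 9 → sum 48
  kept as-is: 2 3 9 7 5 → sum 26
Total = 48 + 26 = 74.
Check digit = (10 − (74 mod 10)) mod 10 = 6.

6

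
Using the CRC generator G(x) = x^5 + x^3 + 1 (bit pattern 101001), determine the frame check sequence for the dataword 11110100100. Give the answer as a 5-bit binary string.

Append 5 zeros: 1111010010000000. Divide by 101001 (XOR where the leading bit is 1):
  pos 0: 111101 XOR 101001 = 010100
  pos 1: 101000 XOR 101001 = 000001
  pos 6: 101000 XOR 101001 = 000001
Remainder (last 5 bits) = 10000. This is the CRC / FCS.

10000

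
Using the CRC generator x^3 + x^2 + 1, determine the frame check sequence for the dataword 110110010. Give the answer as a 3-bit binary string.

110

Append 3 zeros: 110110010000. Divide by 1101 (XOR where the leading bit is 1):
  pos 0: 1101 XOR 1101 = 0000
  pos 4: 1001 XOR 1101 = 0100
  pos 5: 1000 XOR 1101 = 0101
  pos 6: 1010 XOR 1101 = 0111
  pos 7: 1110 XOR 1101 = 0011
Remainder (last 3 bits) = 110. This is the CRC / FCS.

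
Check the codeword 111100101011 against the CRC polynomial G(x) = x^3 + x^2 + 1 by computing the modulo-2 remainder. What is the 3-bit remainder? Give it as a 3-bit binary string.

Modulo-2 division of 111100101011 by 1101:
  pos 0: 1111 XOR 1101 = 0010
  pos 2: 1000 XOR 1101 = 0101
  pos 3: 1011 XOR 1101 = 0110
  pos 4: 1100 XOR 1101 = 0001
  pos 7: 1101 XOR 1101 = 0000
Remainder = 001 (nonzero — an error is detected).

001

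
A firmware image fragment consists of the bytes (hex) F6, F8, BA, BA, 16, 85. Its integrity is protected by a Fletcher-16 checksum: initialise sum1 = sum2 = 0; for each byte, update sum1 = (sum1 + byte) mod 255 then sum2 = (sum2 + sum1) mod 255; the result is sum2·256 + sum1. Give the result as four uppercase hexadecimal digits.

7301

Running sums (mod 255):
  after byte 0 (F6): sum1=246, sum2=246
  after byte 1 (F8): sum1=239, sum2=230
  after byte 2 (BA): sum1=170, sum2=145
  after byte 3 (BA): sum1=101, sum2=246
  after byte 4 (16): sum1=123, sum2=114
  after byte 5 (85): sum1=1, sum2=115
Checksum = sum2·256 + sum1 = 115·256 + 1 = 29441 = 0x7301.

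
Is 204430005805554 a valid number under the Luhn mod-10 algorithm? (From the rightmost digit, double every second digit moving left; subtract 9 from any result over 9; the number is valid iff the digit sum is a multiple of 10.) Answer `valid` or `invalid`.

valid

From the right, keep odd positions and double even positions (subtract 9 from any doubled value over 9):
  doubled (positions 2,4,...): 1 1 7 0 0 8 0 → sum 17
  kept (positions 1,3,...): 4 5 0 5 0 3 4 2 → sum 23
Total = 40.
40 mod 10 = 0, so the number is valid.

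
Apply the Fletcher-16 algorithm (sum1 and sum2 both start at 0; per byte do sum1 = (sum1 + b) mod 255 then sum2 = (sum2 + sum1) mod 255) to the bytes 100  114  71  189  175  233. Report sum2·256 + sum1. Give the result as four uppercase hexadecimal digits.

3675

Running sums (mod 255):
  after byte 0 (100): sum1=100, sum2=100
  after byte 1 (114): sum1=214, sum2=59
  after byte 2 (71): sum1=30, sum2=89
  after byte 3 (189): sum1=219, sum2=53
  after byte 4 (175): sum1=139, sum2=192
  after byte 5 (233): sum1=117, sum2=54
Checksum = sum2·256 + sum1 = 54·256 + 117 = 13941 = 0x3675.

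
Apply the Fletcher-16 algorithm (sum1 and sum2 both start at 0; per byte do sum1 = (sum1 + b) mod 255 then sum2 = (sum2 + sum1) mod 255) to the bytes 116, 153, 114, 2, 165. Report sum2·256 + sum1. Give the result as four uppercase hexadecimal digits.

Running sums (mod 255):
  after byte 0 (116): sum1=116, sum2=116
  after byte 1 (153): sum1=14, sum2=130
  after byte 2 (114): sum1=128, sum2=3
  after byte 3 (2): sum1=130, sum2=133
  after byte 4 (165): sum1=40, sum2=173
Checksum = sum2·256 + sum1 = 173·256 + 40 = 44328 = 0xAD28.

AD28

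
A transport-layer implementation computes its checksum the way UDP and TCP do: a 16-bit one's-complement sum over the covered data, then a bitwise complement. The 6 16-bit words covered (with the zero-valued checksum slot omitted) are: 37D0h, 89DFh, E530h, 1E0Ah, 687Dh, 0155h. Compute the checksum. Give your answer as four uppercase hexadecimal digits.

D142

One's-complement addition (fold any carry out of bit 15 back into bit 0):
  0x37D0 + 0x89DF = 0x0C1AF
  0xC1AF + 0xE530 = 0x1A6DF → wrap carry → 0xA6E0
  0xA6E0 + 0x1E0A = 0x0C4EA
  0xC4EA + 0x687D = 0x12D67 → wrap carry → 0x2D68
  0x2D68 + 0x0155 = 0x02EBD
One's-complement sum = 0x2EBD.
Checksum = ~0x2EBD & 0xFFFF = 0xD142.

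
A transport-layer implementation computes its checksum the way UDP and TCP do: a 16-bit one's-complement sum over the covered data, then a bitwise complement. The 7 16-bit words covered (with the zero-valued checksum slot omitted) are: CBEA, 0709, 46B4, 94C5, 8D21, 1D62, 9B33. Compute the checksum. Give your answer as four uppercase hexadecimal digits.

0BDB

One's-complement addition (fold any carry out of bit 15 back into bit 0):
  0xCBEA + 0x0709 = 0x0D2F3
  0xD2F3 + 0x46B4 = 0x119A7 → wrap carry → 0x19A8
  0x19A8 + 0x94C5 = 0x0AE6D
  0xAE6D + 0x8D21 = 0x13B8E → wrap carry → 0x3B8F
  0x3B8F + 0x1D62 = 0x058F1
  0x58F1 + 0x9B33 = 0x0F424
One's-complement sum = 0xF424.
Checksum = ~0xF424 & 0xFFFF = 0x0BDB.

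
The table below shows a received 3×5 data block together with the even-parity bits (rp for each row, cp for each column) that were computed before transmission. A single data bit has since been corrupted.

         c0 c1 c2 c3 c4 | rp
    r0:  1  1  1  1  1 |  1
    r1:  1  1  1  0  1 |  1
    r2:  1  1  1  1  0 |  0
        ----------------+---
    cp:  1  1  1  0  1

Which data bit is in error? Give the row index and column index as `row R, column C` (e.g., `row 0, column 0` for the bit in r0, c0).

row 1, column 4

Recompute each row's even parity and compare to rp:
  r0: data parity 1, sent rp 1 → ok
  r1: data parity 0, sent rp 1 → mismatch
  r2: data parity 0, sent rp 0 → ok
Recompute each column's even parity and compare to cp:
  c0: data parity 1, sent cp 1 → ok
  c1: data parity 1, sent cp 1 → ok
  c2: data parity 1, sent cp 1 → ok
  c3: data parity 0, sent cp 0 → ok
  c4: data parity 0, sent cp 1 → mismatch
Exactly one row (r1) and one column (c4) fail → the flipped bit is at their intersection.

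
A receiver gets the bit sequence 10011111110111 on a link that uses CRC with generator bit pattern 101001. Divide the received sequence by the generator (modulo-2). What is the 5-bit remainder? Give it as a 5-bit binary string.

Modulo-2 division of 10011111110111 by 101001:
  pos 0: 100111 XOR 101001 = 001110
  pos 2: 111011 XOR 101001 = 010010
  pos 3: 100101 XOR 101001 = 001100
  pos 5: 110010 XOR 101001 = 011011
  pos 6: 110111 XOR 101001 = 011110
  pos 7: 111101 XOR 101001 = 010100
  pos 8: 101001 XOR 101001 = 000000
Remainder = 00000 (zero — the frame passes the CRC check).

00000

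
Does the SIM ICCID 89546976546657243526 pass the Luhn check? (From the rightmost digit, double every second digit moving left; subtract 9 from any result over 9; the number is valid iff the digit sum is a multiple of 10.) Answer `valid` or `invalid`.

invalid

From the right, keep odd positions and double even positions (subtract 9 from any doubled value over 9):
  doubled (positions 2,4,...): 4 6 4 1 3 1 5 3 1 7 → sum 35
  kept (positions 1,3,...): 6 5 4 7 6 4 6 9 4 9 → sum 60
Total = 95.
95 mod 10 = 5, so the number is invalid.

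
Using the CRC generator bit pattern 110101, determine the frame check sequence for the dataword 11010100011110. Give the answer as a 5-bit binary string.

Append 5 zeros: 1101010001111000000. Divide by 110101 (XOR where the leading bit is 1):
  pos 0: 110101 XOR 110101 = 000000
  pos 9: 111100 XOR 110101 = 001001
  pos 11: 100100 XOR 110101 = 010001
  pos 12: 100010 XOR 110101 = 010111
  pos 13: 101110 XOR 110101 = 011011
Remainder (last 5 bits) = 11011. This is the CRC / FCS.

11011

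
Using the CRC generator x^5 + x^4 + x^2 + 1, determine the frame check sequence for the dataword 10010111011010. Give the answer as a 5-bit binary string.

00110

Append 5 zeros: 1001011101101000000. Divide by 110101 (XOR where the leading bit is 1):
  pos 0: 100101 XOR 110101 = 010000
  pos 1: 100001 XOR 110101 = 010100
  pos 2: 101001 XOR 110101 = 011100
  pos 3: 111000 XOR 110101 = 001101
  pos 5: 110111 XOR 110101 = 000010
  pos 9: 100100 XOR 110101 = 010001
  pos 10: 100010 XOR 110101 = 010111
  pos 11: 101110 XOR 110101 = 011011
  pos 12: 110110 XOR 110101 = 000011
Remainder (last 5 bits) = 00110. This is the CRC / FCS.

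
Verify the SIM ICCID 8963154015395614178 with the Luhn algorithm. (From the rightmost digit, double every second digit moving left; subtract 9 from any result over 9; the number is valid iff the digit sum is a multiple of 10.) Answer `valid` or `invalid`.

valid

From the right, keep odd positions and double even positions (subtract 9 from any doubled value over 9):
  doubled (positions 2,4,...): 5 8 3 9 1 0 1 6 9 → sum 42
  kept (positions 1,3,...): 8 1 1 5 3 1 4 1 6 8 → sum 38
Total = 80.
80 mod 10 = 0, so the number is valid.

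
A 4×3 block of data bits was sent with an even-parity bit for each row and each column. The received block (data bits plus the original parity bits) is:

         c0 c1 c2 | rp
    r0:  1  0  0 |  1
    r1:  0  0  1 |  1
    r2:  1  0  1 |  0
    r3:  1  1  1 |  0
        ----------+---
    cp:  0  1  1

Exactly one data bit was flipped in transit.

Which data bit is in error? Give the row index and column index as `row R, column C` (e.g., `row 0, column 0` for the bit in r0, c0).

row 3, column 0

Recompute each row's even parity and compare to rp:
  r0: data parity 1, sent rp 1 → ok
  r1: data parity 1, sent rp 1 → ok
  r2: data parity 0, sent rp 0 → ok
  r3: data parity 1, sent rp 0 → mismatch
Recompute each column's even parity and compare to cp:
  c0: data parity 1, sent cp 0 → mismatch
  c1: data parity 1, sent cp 1 → ok
  c2: data parity 1, sent cp 1 → ok
Exactly one row (r3) and one column (c0) fail → the flipped bit is at their intersection.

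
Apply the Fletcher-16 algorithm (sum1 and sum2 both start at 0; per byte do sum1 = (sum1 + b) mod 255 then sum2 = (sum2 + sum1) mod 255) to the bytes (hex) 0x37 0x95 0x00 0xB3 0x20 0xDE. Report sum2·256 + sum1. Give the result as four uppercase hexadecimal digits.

Running sums (mod 255):
  after byte 0 (0x37): sum1=55, sum2=55
  after byte 1 (0x95): sum1=204, sum2=4
  after byte 2 (0x00): sum1=204, sum2=208
  after byte 3 (0xB3): sum1=128, sum2=81
  after byte 4 (0x20): sum1=160, sum2=241
  after byte 5 (0xDE): sum1=127, sum2=113
Checksum = sum2·256 + sum1 = 113·256 + 127 = 29055 = 0x717F.

717F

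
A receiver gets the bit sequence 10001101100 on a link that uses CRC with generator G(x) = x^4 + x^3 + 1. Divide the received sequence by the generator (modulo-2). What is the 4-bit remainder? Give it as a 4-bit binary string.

0010

Modulo-2 division of 10001101100 by 11001:
  pos 0: 10001 XOR 11001 = 01000
  pos 1: 10001 XOR 11001 = 01000
  pos 2: 10000 XOR 11001 = 01001
  pos 3: 10011 XOR 11001 = 01010
  pos 4: 10101 XOR 11001 = 01100
  pos 5: 11000 XOR 11001 = 00001
Remainder = 0010 (nonzero — an error is detected).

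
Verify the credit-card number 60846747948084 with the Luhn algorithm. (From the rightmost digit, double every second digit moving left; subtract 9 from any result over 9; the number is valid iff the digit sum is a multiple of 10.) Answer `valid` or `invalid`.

valid

From the right, keep odd positions and double even positions (subtract 9 from any doubled value over 9):
  doubled (positions 2,4,...): 7 7 9 8 3 7 3 → sum 44
  kept (positions 1,3,...): 4 0 4 7 7 4 0 → sum 26
Total = 70.
70 mod 10 = 0, so the number is valid.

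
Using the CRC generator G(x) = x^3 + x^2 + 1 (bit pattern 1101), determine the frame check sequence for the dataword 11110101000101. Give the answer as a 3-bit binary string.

100

Append 3 zeros: 11110101000101000. Divide by 1101 (XOR where the leading bit is 1):
  pos 0: 1111 XOR 1101 = 0010
  pos 2: 1001 XOR 1101 = 0100
  pos 3: 1000 XOR 1101 = 0101
  pos 4: 1011 XOR 1101 = 0110
  pos 5: 1100 XOR 1101 = 0001
  pos 8: 1001 XOR 1101 = 0100
  pos 9: 1000 XOR 1101 = 0101
  pos 10: 1011 XOR 1101 = 0110
  pos 11: 1100 XOR 1101 = 0001
Remainder (last 3 bits) = 100. This is the CRC / FCS.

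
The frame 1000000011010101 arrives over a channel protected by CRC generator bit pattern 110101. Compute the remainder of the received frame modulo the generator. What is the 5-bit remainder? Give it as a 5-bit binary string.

Modulo-2 division of 1000000011010101 by 110101:
  pos 0: 100000 XOR 110101 = 010101
  pos 1: 101010 XOR 110101 = 011111
  pos 2: 111110 XOR 110101 = 001011
  pos 4: 101111 XOR 110101 = 011010
  pos 5: 110100 XOR 110101 = 000001
  pos 10: 110101 XOR 110101 = 000000
Remainder = 00000 (zero — the frame passes the CRC check).

00000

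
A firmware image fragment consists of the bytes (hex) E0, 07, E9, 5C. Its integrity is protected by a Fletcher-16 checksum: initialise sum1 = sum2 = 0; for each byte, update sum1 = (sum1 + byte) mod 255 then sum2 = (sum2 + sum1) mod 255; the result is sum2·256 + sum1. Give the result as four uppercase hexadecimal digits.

C82E

Running sums (mod 255):
  after byte 0 (E0): sum1=224, sum2=224
  after byte 1 (07): sum1=231, sum2=200
  after byte 2 (E9): sum1=209, sum2=154
  after byte 3 (5C): sum1=46, sum2=200
Checksum = sum2·256 + sum1 = 200·256 + 46 = 51246 = 0xC82E.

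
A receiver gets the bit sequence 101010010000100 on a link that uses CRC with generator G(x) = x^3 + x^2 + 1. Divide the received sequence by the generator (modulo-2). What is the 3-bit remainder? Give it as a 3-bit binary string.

Modulo-2 division of 101010010000100 by 1101:
  pos 0: 1010 XOR 1101 = 0111
  pos 1: 1111 XOR 1101 = 0010
  pos 3: 1000 XOR 1101 = 0101
  pos 4: 1011 XOR 1101 = 0110
  pos 5: 1100 XOR 1101 = 0001
  pos 8: 1000 XOR 1101 = 0101
  pos 9: 1011 XOR 1101 = 0110
  pos 10: 1100 XOR 1101 = 0001
Remainder = 010 (nonzero — an error is detected).

010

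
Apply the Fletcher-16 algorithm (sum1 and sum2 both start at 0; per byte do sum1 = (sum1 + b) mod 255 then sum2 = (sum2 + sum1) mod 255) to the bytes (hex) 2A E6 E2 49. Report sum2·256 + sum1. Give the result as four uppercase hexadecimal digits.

Running sums (mod 255):
  after byte 0 (2A): sum1=42, sum2=42
  after byte 1 (E6): sum1=17, sum2=59
  after byte 2 (E2): sum1=243, sum2=47
  after byte 3 (49): sum1=61, sum2=108
Checksum = sum2·256 + sum1 = 108·256 + 61 = 27709 = 0x6C3D.

6C3D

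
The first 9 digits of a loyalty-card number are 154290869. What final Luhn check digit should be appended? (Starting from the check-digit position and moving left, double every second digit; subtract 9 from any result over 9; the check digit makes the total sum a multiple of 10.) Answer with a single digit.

Partial digits right→left: 9 6 8 0 9 2 4 5 1
Double every second digit counting from the check-digit position (so the 1st, 3rd, 5th, ... of the partial from the right).
  doubled (with −9 where >9): 9 7 9 8 2 → sum 35
  kept as-is: 6 0 2 5 → sum 13
Total = 35 + 13 = 48.
Check digit = (10 − (48 mod 10)) mod 10 = 2.

2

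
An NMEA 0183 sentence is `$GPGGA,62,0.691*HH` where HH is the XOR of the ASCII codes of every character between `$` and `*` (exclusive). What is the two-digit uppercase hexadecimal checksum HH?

72

XOR the ASCII codes of the payload characters:
  'G' = 0x47 → acc = 0x47
  'P' = 0x50 → acc = 0x17
  'G' = 0x47 → acc = 0x50
  'G' = 0x47 → acc = 0x17
  'A' = 0x41 → acc = 0x56
  ',' = 0x2C → acc = 0x7A
  '6' = 0x36 → acc = 0x4C
  '2' = 0x32 → acc = 0x7E
  ',' = 0x2C → acc = 0x52
  '0' = 0x30 → acc = 0x62
  '.' = 0x2E → acc = 0x4C
  '6' = 0x36 → acc = 0x7A
  '9' = 0x39 → acc = 0x43
  '1' = 0x31 → acc = 0x72
Checksum = 0x72.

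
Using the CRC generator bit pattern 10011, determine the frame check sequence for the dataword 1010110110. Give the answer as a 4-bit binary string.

0110

Append 4 zeros: 10101101100000. Divide by 10011 (XOR where the leading bit is 1):
  pos 0: 10101 XOR 10011 = 00110
  pos 2: 11010 XOR 10011 = 01001
  pos 3: 10011 XOR 10011 = 00000
  pos 8: 10000 XOR 10011 = 00011
Remainder (last 4 bits) = 0110. This is the CRC / FCS.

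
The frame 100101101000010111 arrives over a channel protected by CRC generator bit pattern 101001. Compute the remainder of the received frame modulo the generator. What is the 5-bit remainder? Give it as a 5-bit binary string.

00000

Modulo-2 division of 100101101000010111 by 101001:
  pos 0: 100101 XOR 101001 = 001100
  pos 2: 110010 XOR 101001 = 011011
  pos 3: 110111 XOR 101001 = 011110
  pos 4: 111100 XOR 101001 = 010101
  pos 5: 101010 XOR 101001 = 000011
  pos 9: 110010 XOR 101001 = 011011
  pos 10: 110111 XOR 101001 = 011110
  pos 11: 111101 XOR 101001 = 010100
  pos 12: 101001 XOR 101001 = 000000
Remainder = 00000 (zero — the frame passes the CRC check).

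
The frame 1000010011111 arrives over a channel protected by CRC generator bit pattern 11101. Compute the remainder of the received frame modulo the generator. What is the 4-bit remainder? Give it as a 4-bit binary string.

Modulo-2 division of 1000010011111 by 11101:
  pos 0: 10000 XOR 11101 = 01101
  pos 1: 11011 XOR 11101 = 00110
  pos 3: 11000 XOR 11101 = 00101
  pos 5: 10111 XOR 11101 = 01010
  pos 6: 10101 XOR 11101 = 01000
  pos 7: 10001 XOR 11101 = 01100
  pos 8: 11001 XOR 11101 = 00100
Remainder = 0100 (nonzero — an error is detected).

0100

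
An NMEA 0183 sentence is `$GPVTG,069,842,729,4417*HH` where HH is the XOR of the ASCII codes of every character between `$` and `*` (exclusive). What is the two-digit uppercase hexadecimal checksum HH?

69

XOR the ASCII codes of the payload characters:
  'G' = 0x47 → acc = 0x47
  'P' = 0x50 → acc = 0x17
  'V' = 0x56 → acc = 0x41
  'T' = 0x54 → acc = 0x15
  'G' = 0x47 → acc = 0x52
  ',' = 0x2C → acc = 0x7E
  '0' = 0x30 → acc = 0x4E
  '6' = 0x36 → acc = 0x78
  '9' = 0x39 → acc = 0x41
  ',' = 0x2C → acc = 0x6D
  '8' = 0x38 → acc = 0x55
  '4' = 0x34 → acc = 0x61
  '2' = 0x32 → acc = 0x53
  ',' = 0x2C → acc = 0x7F
  '7' = 0x37 → acc = 0x48
  '2' = 0x32 → acc = 0x7A
  '9' = 0x39 → acc = 0x43
  ',' = 0x2C → acc = 0x6F
  '4' = 0x34 → acc = 0x5B
  '4' = 0x34 → acc = 0x6F
  '1' = 0x31 → acc = 0x5E
  '7' = 0x37 → acc = 0x69
Checksum = 0x69.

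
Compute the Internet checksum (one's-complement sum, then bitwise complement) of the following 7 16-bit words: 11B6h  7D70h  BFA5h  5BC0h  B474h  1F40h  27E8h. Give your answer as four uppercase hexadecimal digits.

One's-complement addition (fold any carry out of bit 15 back into bit 0):
  0x11B6 + 0x7D70 = 0x08F26
  0x8F26 + 0xBFA5 = 0x14ECB → wrap carry → 0x4ECC
  0x4ECC + 0x5BC0 = 0x0AA8C
  0xAA8C + 0xB474 = 0x15F00 → wrap carry → 0x5F01
  0x5F01 + 0x1F40 = 0x07E41
  0x7E41 + 0x27E8 = 0x0A629
One's-complement sum = 0xA629.
Checksum = ~0xA629 & 0xFFFF = 0x59D6.

59D6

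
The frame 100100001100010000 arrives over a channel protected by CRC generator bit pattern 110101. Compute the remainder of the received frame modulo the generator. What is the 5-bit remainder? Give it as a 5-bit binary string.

Modulo-2 division of 100100001100010000 by 110101:
  pos 0: 100100 XOR 110101 = 010001
  pos 1: 100010 XOR 110101 = 010111
  pos 2: 101110 XOR 110101 = 011011
  pos 3: 110111 XOR 110101 = 000010
  pos 7: 101000 XOR 110101 = 011101
  pos 8: 111011 XOR 110101 = 001110
  pos 10: 111000 XOR 110101 = 001101
  pos 12: 110100 XOR 110101 = 000001
Remainder = 00001 (nonzero — an error is detected).

00001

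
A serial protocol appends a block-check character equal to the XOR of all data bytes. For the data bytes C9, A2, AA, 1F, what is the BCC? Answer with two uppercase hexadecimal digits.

XOR the bytes together:
  start with 0xC9
  0xC9 ⊕ 0xA2 = 0x6B
  0x6B ⊕ 0xAA = 0xC1
  0xC1 ⊕ 0x1F = 0xDE

DE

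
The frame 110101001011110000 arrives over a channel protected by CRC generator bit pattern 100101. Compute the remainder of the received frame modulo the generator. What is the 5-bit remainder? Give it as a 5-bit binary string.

Modulo-2 division of 110101001011110000 by 100101:
  pos 0: 110101 XOR 100101 = 010000
  pos 1: 100000 XOR 100101 = 000101
  pos 4: 101010 XOR 100101 = 001111
  pos 6: 111111 XOR 100101 = 011010
  pos 7: 110101 XOR 100101 = 010000
  pos 8: 100001 XOR 100101 = 000100
  pos 11: 100000 XOR 100101 = 000101
Remainder = 01010 (nonzero — an error is detected).

01010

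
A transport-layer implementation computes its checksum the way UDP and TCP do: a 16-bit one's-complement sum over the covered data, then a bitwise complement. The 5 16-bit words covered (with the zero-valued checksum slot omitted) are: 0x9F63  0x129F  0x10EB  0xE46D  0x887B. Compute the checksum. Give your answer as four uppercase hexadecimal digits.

D028

One's-complement addition (fold any carry out of bit 15 back into bit 0):
  0x9F63 + 0x129F = 0x0B202
  0xB202 + 0x10EB = 0x0C2ED
  0xC2ED + 0xE46D = 0x1A75A → wrap carry → 0xA75B
  0xA75B + 0x887B = 0x12FD6 → wrap carry → 0x2FD7
One's-complement sum = 0x2FD7.
Checksum = ~0x2FD7 & 0xFFFF = 0xD028.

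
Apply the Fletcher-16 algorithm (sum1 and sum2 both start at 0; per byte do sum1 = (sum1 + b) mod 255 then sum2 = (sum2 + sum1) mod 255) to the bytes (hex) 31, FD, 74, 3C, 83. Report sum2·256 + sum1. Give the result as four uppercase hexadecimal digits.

Running sums (mod 255):
  after byte 0 (31): sum1=49, sum2=49
  after byte 1 (FD): sum1=47, sum2=96
  after byte 2 (74): sum1=163, sum2=4
  after byte 3 (3C): sum1=223, sum2=227
  after byte 4 (83): sum1=99, sum2=71
Checksum = sum2·256 + sum1 = 71·256 + 99 = 18275 = 0x4763.

4763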